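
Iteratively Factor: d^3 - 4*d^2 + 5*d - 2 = (d - 1)*(d^2 - 3*d + 2) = (d - 1)^2*(d - 2)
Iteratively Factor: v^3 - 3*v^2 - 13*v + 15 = (v - 5)*(v^2 + 2*v - 3) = (v - 5)*(v - 1)*(v + 3)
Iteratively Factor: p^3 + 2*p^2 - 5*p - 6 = (p + 1)*(p^2 + p - 6) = (p - 2)*(p + 1)*(p + 3)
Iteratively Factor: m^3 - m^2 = (m - 1)*(m^2) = m*(m - 1)*(m)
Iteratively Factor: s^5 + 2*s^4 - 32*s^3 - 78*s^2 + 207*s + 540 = (s - 5)*(s^4 + 7*s^3 + 3*s^2 - 63*s - 108) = (s - 5)*(s + 3)*(s^3 + 4*s^2 - 9*s - 36) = (s - 5)*(s - 3)*(s + 3)*(s^2 + 7*s + 12) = (s - 5)*(s - 3)*(s + 3)*(s + 4)*(s + 3)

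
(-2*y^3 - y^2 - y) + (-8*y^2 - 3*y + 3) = -2*y^3 - 9*y^2 - 4*y + 3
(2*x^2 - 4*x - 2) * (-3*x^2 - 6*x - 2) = -6*x^4 + 26*x^2 + 20*x + 4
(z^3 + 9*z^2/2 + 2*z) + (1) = z^3 + 9*z^2/2 + 2*z + 1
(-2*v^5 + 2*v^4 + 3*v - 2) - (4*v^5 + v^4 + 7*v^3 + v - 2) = -6*v^5 + v^4 - 7*v^3 + 2*v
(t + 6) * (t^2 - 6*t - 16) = t^3 - 52*t - 96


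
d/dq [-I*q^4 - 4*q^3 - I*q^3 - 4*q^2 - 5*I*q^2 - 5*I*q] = -4*I*q^3 - 3*q^2*(4 + I) - 2*q*(4 + 5*I) - 5*I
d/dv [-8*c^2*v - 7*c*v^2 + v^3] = -8*c^2 - 14*c*v + 3*v^2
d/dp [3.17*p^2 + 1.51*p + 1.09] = 6.34*p + 1.51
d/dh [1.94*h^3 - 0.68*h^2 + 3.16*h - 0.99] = 5.82*h^2 - 1.36*h + 3.16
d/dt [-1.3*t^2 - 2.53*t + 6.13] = -2.6*t - 2.53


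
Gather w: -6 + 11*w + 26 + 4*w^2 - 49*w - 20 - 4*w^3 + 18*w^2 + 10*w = -4*w^3 + 22*w^2 - 28*w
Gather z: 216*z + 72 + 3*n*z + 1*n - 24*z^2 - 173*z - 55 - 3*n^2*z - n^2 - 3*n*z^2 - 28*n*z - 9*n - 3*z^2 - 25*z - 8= -n^2 - 8*n + z^2*(-3*n - 27) + z*(-3*n^2 - 25*n + 18) + 9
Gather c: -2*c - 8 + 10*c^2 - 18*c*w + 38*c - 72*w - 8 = 10*c^2 + c*(36 - 18*w) - 72*w - 16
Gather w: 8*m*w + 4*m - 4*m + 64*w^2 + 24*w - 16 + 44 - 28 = 64*w^2 + w*(8*m + 24)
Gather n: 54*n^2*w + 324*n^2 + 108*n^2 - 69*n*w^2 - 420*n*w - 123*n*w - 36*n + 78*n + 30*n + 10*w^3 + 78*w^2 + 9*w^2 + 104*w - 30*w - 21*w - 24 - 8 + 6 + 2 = n^2*(54*w + 432) + n*(-69*w^2 - 543*w + 72) + 10*w^3 + 87*w^2 + 53*w - 24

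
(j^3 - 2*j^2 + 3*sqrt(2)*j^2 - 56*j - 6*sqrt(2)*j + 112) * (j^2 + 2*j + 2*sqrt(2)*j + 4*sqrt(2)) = j^5 + 5*sqrt(2)*j^4 - 48*j^3 - 132*sqrt(2)*j^2 + 176*j + 448*sqrt(2)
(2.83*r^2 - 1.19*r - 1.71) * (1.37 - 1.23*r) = -3.4809*r^3 + 5.3408*r^2 + 0.473*r - 2.3427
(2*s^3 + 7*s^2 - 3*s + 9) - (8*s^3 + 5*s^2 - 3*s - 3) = -6*s^3 + 2*s^2 + 12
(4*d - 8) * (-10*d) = -40*d^2 + 80*d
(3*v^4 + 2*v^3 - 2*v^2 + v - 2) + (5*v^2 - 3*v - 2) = 3*v^4 + 2*v^3 + 3*v^2 - 2*v - 4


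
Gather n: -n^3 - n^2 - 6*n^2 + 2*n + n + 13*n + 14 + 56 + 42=-n^3 - 7*n^2 + 16*n + 112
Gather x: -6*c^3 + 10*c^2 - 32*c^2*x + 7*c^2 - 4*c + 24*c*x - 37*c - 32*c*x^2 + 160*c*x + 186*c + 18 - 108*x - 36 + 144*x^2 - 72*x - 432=-6*c^3 + 17*c^2 + 145*c + x^2*(144 - 32*c) + x*(-32*c^2 + 184*c - 180) - 450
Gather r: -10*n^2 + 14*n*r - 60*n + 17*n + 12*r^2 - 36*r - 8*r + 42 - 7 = -10*n^2 - 43*n + 12*r^2 + r*(14*n - 44) + 35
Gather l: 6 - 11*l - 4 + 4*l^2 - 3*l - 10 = 4*l^2 - 14*l - 8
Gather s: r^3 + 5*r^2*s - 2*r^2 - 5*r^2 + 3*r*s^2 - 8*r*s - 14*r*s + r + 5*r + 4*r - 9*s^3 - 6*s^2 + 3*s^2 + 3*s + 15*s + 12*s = r^3 - 7*r^2 + 10*r - 9*s^3 + s^2*(3*r - 3) + s*(5*r^2 - 22*r + 30)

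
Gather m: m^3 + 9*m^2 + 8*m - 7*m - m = m^3 + 9*m^2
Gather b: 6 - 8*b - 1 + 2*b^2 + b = 2*b^2 - 7*b + 5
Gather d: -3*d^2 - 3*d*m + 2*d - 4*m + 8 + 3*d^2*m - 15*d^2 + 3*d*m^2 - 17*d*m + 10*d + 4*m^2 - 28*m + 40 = d^2*(3*m - 18) + d*(3*m^2 - 20*m + 12) + 4*m^2 - 32*m + 48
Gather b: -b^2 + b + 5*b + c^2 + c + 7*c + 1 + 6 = -b^2 + 6*b + c^2 + 8*c + 7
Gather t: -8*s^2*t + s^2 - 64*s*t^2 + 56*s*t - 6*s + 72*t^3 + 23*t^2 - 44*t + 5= s^2 - 6*s + 72*t^3 + t^2*(23 - 64*s) + t*(-8*s^2 + 56*s - 44) + 5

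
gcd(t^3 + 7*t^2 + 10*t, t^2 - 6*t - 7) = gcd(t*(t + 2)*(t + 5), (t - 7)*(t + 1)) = 1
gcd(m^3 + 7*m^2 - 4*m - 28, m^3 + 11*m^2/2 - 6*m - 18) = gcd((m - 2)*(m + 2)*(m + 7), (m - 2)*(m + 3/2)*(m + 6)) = m - 2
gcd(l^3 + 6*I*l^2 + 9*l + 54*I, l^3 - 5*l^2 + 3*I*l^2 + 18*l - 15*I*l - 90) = l^2 + 3*I*l + 18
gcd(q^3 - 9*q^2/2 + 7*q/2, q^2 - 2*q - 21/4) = q - 7/2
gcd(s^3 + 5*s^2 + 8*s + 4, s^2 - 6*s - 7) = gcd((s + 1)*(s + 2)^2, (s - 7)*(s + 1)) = s + 1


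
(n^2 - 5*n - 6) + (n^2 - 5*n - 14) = 2*n^2 - 10*n - 20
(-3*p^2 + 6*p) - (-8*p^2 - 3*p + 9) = 5*p^2 + 9*p - 9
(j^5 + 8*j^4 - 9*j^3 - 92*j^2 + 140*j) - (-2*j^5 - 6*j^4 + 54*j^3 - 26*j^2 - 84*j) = 3*j^5 + 14*j^4 - 63*j^3 - 66*j^2 + 224*j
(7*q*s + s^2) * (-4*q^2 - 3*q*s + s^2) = -28*q^3*s - 25*q^2*s^2 + 4*q*s^3 + s^4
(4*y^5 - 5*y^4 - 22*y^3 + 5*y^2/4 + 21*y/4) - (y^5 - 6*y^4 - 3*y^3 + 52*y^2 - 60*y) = 3*y^5 + y^4 - 19*y^3 - 203*y^2/4 + 261*y/4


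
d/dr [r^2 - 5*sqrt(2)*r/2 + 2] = 2*r - 5*sqrt(2)/2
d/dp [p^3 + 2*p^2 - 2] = p*(3*p + 4)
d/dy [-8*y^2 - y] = -16*y - 1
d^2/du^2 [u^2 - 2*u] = 2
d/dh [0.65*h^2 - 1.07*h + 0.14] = 1.3*h - 1.07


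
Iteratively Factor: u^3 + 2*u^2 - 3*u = (u)*(u^2 + 2*u - 3) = u*(u - 1)*(u + 3)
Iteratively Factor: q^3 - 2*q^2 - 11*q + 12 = (q - 1)*(q^2 - q - 12) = (q - 1)*(q + 3)*(q - 4)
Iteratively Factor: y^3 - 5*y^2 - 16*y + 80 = (y + 4)*(y^2 - 9*y + 20) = (y - 4)*(y + 4)*(y - 5)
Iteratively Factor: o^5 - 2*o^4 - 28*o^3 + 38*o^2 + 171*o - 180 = (o - 3)*(o^4 + o^3 - 25*o^2 - 37*o + 60) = (o - 3)*(o - 1)*(o^3 + 2*o^2 - 23*o - 60) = (o - 5)*(o - 3)*(o - 1)*(o^2 + 7*o + 12) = (o - 5)*(o - 3)*(o - 1)*(o + 4)*(o + 3)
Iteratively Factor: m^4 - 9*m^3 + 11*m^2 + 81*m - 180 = (m - 5)*(m^3 - 4*m^2 - 9*m + 36) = (m - 5)*(m + 3)*(m^2 - 7*m + 12) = (m - 5)*(m - 4)*(m + 3)*(m - 3)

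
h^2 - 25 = (h - 5)*(h + 5)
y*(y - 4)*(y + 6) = y^3 + 2*y^2 - 24*y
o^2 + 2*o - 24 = (o - 4)*(o + 6)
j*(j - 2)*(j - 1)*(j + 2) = j^4 - j^3 - 4*j^2 + 4*j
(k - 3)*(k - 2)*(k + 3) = k^3 - 2*k^2 - 9*k + 18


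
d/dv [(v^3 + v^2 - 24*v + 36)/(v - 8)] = (2*v^3 - 23*v^2 - 16*v + 156)/(v^2 - 16*v + 64)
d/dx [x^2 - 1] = 2*x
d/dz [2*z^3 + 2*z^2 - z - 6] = 6*z^2 + 4*z - 1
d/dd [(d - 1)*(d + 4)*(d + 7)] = 3*d^2 + 20*d + 17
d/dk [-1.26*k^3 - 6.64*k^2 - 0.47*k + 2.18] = -3.78*k^2 - 13.28*k - 0.47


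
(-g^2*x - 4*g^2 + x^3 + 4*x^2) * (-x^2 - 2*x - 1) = g^2*x^3 + 6*g^2*x^2 + 9*g^2*x + 4*g^2 - x^5 - 6*x^4 - 9*x^3 - 4*x^2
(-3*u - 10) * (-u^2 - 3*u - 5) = 3*u^3 + 19*u^2 + 45*u + 50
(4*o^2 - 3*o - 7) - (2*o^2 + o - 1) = 2*o^2 - 4*o - 6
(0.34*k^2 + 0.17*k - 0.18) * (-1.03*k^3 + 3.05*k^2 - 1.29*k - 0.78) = -0.3502*k^5 + 0.8619*k^4 + 0.2653*k^3 - 1.0335*k^2 + 0.0996*k + 0.1404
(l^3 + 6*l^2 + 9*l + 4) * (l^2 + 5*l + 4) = l^5 + 11*l^4 + 43*l^3 + 73*l^2 + 56*l + 16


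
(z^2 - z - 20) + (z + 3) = z^2 - 17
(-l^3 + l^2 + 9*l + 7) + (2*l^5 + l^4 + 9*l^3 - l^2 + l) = 2*l^5 + l^4 + 8*l^3 + 10*l + 7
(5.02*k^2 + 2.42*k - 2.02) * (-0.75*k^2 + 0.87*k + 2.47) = -3.765*k^4 + 2.5524*k^3 + 16.0198*k^2 + 4.22*k - 4.9894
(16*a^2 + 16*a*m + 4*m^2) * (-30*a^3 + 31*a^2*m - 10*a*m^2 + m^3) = -480*a^5 + 16*a^4*m + 216*a^3*m^2 - 20*a^2*m^3 - 24*a*m^4 + 4*m^5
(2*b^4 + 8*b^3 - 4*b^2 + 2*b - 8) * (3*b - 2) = 6*b^5 + 20*b^4 - 28*b^3 + 14*b^2 - 28*b + 16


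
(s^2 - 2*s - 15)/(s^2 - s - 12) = (s - 5)/(s - 4)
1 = 1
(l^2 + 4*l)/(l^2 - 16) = l/(l - 4)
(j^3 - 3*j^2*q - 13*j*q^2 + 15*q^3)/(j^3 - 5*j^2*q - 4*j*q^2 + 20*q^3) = (-j^2 - 2*j*q + 3*q^2)/(-j^2 + 4*q^2)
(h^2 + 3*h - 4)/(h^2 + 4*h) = (h - 1)/h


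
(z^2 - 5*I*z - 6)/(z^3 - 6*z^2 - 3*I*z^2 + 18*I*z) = (z - 2*I)/(z*(z - 6))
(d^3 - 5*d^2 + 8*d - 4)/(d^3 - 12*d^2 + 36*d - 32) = (d - 1)/(d - 8)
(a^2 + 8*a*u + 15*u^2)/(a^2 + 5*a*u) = (a + 3*u)/a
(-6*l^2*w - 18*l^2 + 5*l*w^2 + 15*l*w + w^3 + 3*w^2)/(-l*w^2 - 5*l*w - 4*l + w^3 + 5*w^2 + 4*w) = (6*l*w + 18*l + w^2 + 3*w)/(w^2 + 5*w + 4)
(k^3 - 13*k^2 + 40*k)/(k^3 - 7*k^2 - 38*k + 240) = k/(k + 6)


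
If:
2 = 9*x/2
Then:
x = 4/9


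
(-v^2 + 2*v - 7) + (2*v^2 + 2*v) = v^2 + 4*v - 7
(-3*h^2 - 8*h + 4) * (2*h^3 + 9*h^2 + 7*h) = -6*h^5 - 43*h^4 - 85*h^3 - 20*h^2 + 28*h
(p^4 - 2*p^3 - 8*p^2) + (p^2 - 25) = p^4 - 2*p^3 - 7*p^2 - 25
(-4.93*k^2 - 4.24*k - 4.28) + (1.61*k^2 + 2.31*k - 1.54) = -3.32*k^2 - 1.93*k - 5.82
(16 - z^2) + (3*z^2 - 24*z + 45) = 2*z^2 - 24*z + 61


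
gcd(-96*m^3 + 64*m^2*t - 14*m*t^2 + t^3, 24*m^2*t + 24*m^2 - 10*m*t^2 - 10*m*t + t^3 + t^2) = 24*m^2 - 10*m*t + t^2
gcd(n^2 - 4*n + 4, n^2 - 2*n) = n - 2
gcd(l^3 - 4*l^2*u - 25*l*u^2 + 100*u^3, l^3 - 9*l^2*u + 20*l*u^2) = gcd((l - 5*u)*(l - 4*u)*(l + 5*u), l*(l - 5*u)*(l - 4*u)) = l^2 - 9*l*u + 20*u^2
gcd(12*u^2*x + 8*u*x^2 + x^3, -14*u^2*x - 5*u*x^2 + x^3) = 2*u*x + x^2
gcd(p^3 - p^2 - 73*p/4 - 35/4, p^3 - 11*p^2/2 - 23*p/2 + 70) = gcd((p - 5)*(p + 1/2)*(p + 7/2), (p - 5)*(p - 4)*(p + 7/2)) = p^2 - 3*p/2 - 35/2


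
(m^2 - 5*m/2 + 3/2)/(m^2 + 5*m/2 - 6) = (m - 1)/(m + 4)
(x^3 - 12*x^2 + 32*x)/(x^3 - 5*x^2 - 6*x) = (-x^2 + 12*x - 32)/(-x^2 + 5*x + 6)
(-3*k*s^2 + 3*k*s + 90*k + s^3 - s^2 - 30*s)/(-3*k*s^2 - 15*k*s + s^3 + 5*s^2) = (s - 6)/s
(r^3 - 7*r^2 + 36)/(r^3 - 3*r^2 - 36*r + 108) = (r + 2)/(r + 6)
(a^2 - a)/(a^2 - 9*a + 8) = a/(a - 8)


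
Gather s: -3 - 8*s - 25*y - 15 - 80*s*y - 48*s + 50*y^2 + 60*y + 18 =s*(-80*y - 56) + 50*y^2 + 35*y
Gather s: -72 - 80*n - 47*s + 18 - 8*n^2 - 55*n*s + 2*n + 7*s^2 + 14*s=-8*n^2 - 78*n + 7*s^2 + s*(-55*n - 33) - 54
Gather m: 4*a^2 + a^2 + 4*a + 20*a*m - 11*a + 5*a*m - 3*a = 5*a^2 + 25*a*m - 10*a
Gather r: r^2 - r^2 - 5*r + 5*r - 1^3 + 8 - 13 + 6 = 0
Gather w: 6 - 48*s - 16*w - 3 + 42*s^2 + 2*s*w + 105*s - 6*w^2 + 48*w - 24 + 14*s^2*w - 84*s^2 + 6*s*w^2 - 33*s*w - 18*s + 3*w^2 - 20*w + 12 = -42*s^2 + 39*s + w^2*(6*s - 3) + w*(14*s^2 - 31*s + 12) - 9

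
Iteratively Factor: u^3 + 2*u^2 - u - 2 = (u + 1)*(u^2 + u - 2) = (u - 1)*(u + 1)*(u + 2)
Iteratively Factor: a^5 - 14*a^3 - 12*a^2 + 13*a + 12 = (a + 3)*(a^4 - 3*a^3 - 5*a^2 + 3*a + 4) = (a - 4)*(a + 3)*(a^3 + a^2 - a - 1) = (a - 4)*(a + 1)*(a + 3)*(a^2 - 1) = (a - 4)*(a + 1)^2*(a + 3)*(a - 1)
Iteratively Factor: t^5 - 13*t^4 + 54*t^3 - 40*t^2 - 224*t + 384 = (t - 4)*(t^4 - 9*t^3 + 18*t^2 + 32*t - 96) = (t - 4)*(t - 3)*(t^3 - 6*t^2 + 32) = (t - 4)*(t - 3)*(t + 2)*(t^2 - 8*t + 16) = (t - 4)^2*(t - 3)*(t + 2)*(t - 4)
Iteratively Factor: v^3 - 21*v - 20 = (v + 1)*(v^2 - v - 20) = (v - 5)*(v + 1)*(v + 4)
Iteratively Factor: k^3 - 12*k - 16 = (k + 2)*(k^2 - 2*k - 8) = (k + 2)^2*(k - 4)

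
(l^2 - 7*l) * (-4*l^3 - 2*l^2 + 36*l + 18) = -4*l^5 + 26*l^4 + 50*l^3 - 234*l^2 - 126*l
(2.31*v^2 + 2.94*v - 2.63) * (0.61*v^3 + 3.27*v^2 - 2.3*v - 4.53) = 1.4091*v^5 + 9.3471*v^4 + 2.6965*v^3 - 25.8264*v^2 - 7.2692*v + 11.9139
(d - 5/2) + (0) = d - 5/2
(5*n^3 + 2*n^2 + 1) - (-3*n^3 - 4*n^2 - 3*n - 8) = 8*n^3 + 6*n^2 + 3*n + 9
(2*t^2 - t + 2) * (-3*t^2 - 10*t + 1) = -6*t^4 - 17*t^3 + 6*t^2 - 21*t + 2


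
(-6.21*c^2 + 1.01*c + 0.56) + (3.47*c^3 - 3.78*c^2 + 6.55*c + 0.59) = 3.47*c^3 - 9.99*c^2 + 7.56*c + 1.15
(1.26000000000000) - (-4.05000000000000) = 5.31000000000000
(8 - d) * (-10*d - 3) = 10*d^2 - 77*d - 24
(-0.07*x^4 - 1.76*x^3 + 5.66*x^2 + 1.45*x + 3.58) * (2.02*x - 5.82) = -0.1414*x^5 - 3.1478*x^4 + 21.6764*x^3 - 30.0122*x^2 - 1.2074*x - 20.8356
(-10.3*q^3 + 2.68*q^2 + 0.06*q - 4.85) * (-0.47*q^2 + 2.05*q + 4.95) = 4.841*q^5 - 22.3746*q^4 - 45.5192*q^3 + 15.6685*q^2 - 9.6455*q - 24.0075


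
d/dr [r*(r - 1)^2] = (r - 1)*(3*r - 1)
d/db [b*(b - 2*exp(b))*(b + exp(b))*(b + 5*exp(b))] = 4*b^3*exp(b) + 4*b^3 - 14*b^2*exp(2*b) + 12*b^2*exp(b) - 30*b*exp(3*b) - 14*b*exp(2*b) - 10*exp(3*b)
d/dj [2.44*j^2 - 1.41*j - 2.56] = 4.88*j - 1.41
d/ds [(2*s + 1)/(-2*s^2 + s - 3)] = (-4*s^2 + 2*s + (2*s + 1)*(4*s - 1) - 6)/(2*s^2 - s + 3)^2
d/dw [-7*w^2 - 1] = -14*w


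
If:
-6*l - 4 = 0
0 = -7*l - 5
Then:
No Solution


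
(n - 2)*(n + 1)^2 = n^3 - 3*n - 2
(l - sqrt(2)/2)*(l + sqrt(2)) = l^2 + sqrt(2)*l/2 - 1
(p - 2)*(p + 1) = p^2 - p - 2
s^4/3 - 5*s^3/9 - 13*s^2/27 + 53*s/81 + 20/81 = (s/3 + 1/3)*(s - 5/3)*(s - 4/3)*(s + 1/3)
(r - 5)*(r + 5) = r^2 - 25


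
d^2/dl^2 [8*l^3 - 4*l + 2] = 48*l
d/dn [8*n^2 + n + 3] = 16*n + 1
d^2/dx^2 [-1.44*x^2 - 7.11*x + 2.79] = -2.88000000000000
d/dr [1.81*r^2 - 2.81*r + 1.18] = 3.62*r - 2.81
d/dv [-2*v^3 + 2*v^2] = 2*v*(2 - 3*v)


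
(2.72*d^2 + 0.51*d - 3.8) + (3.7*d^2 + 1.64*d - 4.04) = 6.42*d^2 + 2.15*d - 7.84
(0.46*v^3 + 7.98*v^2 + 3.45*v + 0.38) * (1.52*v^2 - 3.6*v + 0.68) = 0.6992*v^5 + 10.4736*v^4 - 23.1712*v^3 - 6.416*v^2 + 0.978*v + 0.2584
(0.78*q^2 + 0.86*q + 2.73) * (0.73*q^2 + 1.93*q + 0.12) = 0.5694*q^4 + 2.1332*q^3 + 3.7463*q^2 + 5.3721*q + 0.3276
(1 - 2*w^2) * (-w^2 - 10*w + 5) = 2*w^4 + 20*w^3 - 11*w^2 - 10*w + 5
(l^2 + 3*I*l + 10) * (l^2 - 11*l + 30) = l^4 - 11*l^3 + 3*I*l^3 + 40*l^2 - 33*I*l^2 - 110*l + 90*I*l + 300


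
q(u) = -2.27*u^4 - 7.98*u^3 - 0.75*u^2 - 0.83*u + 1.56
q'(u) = -9.08*u^3 - 23.94*u^2 - 1.5*u - 0.83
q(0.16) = 1.37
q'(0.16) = -1.72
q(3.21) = -513.80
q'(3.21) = -552.66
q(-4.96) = -412.92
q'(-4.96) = 525.63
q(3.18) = -497.41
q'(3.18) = -539.68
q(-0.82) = 5.11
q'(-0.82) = -10.69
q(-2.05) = 28.77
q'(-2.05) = -20.14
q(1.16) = -16.98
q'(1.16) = -48.96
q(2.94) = -379.75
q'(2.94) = -442.91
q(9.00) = -20777.55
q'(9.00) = -8572.79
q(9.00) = -20777.55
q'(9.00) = -8572.79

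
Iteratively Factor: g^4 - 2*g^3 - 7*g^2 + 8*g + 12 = (g - 2)*(g^3 - 7*g - 6) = (g - 2)*(g + 2)*(g^2 - 2*g - 3) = (g - 2)*(g + 1)*(g + 2)*(g - 3)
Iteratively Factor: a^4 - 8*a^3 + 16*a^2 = (a)*(a^3 - 8*a^2 + 16*a) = a*(a - 4)*(a^2 - 4*a) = a^2*(a - 4)*(a - 4)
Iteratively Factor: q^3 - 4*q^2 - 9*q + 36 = (q - 3)*(q^2 - q - 12) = (q - 3)*(q + 3)*(q - 4)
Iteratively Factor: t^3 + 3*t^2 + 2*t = (t + 2)*(t^2 + t) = (t + 1)*(t + 2)*(t)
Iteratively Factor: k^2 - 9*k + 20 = (k - 4)*(k - 5)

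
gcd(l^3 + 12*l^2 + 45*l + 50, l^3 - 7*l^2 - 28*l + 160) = l + 5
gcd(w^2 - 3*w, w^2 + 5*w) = w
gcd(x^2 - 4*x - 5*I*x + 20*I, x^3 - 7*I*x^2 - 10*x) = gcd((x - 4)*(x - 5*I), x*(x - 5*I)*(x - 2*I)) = x - 5*I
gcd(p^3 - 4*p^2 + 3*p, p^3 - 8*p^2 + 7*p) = p^2 - p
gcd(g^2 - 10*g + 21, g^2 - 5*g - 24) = 1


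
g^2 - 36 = (g - 6)*(g + 6)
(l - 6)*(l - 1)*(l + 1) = l^3 - 6*l^2 - l + 6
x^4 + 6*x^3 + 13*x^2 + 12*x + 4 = (x + 1)^2*(x + 2)^2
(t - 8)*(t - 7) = t^2 - 15*t + 56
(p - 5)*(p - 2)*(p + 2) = p^3 - 5*p^2 - 4*p + 20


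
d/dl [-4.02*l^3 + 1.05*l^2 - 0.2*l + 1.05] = -12.06*l^2 + 2.1*l - 0.2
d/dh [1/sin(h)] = -cos(h)/sin(h)^2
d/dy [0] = 0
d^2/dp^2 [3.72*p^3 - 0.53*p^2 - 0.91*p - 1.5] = 22.32*p - 1.06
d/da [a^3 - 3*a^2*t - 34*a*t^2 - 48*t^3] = 3*a^2 - 6*a*t - 34*t^2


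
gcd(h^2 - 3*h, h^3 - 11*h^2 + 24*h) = h^2 - 3*h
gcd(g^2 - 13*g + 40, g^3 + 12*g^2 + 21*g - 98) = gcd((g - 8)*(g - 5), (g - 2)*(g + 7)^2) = 1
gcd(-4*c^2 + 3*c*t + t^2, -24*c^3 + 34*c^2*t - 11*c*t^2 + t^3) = -c + t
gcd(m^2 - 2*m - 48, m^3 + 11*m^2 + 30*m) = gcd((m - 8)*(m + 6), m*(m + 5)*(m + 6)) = m + 6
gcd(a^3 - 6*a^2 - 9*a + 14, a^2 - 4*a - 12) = a + 2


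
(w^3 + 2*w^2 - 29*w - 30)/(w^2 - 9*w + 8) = (w^3 + 2*w^2 - 29*w - 30)/(w^2 - 9*w + 8)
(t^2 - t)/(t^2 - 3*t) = (t - 1)/(t - 3)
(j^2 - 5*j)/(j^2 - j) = (j - 5)/(j - 1)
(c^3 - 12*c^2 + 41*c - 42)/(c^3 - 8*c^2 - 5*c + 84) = (c^2 - 5*c + 6)/(c^2 - c - 12)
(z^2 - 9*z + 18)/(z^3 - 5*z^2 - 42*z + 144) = (z - 6)/(z^2 - 2*z - 48)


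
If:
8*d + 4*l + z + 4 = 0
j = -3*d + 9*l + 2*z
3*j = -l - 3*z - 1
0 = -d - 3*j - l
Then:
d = -83/193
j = 29/193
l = -4/193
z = -92/193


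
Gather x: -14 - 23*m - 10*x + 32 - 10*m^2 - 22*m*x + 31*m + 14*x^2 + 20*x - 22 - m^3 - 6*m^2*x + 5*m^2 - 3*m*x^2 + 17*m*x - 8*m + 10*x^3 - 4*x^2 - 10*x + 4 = -m^3 - 5*m^2 + 10*x^3 + x^2*(10 - 3*m) + x*(-6*m^2 - 5*m)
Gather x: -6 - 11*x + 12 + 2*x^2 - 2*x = 2*x^2 - 13*x + 6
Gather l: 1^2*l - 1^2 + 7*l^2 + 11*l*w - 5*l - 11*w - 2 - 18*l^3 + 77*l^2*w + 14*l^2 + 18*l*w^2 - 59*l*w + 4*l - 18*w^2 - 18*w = -18*l^3 + l^2*(77*w + 21) + l*(18*w^2 - 48*w) - 18*w^2 - 29*w - 3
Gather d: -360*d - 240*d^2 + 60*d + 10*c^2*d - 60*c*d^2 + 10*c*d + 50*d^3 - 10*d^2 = 50*d^3 + d^2*(-60*c - 250) + d*(10*c^2 + 10*c - 300)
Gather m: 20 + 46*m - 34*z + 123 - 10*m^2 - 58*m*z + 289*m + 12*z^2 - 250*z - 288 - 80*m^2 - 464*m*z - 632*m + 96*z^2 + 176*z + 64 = -90*m^2 + m*(-522*z - 297) + 108*z^2 - 108*z - 81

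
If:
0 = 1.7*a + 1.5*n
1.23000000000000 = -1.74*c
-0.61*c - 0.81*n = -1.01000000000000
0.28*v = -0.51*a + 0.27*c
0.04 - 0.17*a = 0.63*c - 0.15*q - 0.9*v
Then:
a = -1.57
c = -0.71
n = 1.78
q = -18.08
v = 2.18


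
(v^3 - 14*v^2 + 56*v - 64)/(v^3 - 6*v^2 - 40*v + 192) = (v - 2)/(v + 6)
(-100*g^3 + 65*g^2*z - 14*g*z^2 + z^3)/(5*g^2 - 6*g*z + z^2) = (20*g^2 - 9*g*z + z^2)/(-g + z)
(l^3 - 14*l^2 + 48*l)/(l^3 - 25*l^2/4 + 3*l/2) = 4*(l - 8)/(4*l - 1)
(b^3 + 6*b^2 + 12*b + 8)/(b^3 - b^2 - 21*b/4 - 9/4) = 4*(b^3 + 6*b^2 + 12*b + 8)/(4*b^3 - 4*b^2 - 21*b - 9)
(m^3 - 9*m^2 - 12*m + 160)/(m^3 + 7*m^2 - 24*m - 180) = (m^2 - 4*m - 32)/(m^2 + 12*m + 36)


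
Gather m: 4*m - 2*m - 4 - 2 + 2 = 2*m - 4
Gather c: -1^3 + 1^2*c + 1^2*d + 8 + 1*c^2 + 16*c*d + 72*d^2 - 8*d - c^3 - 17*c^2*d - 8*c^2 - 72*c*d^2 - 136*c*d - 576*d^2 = -c^3 + c^2*(-17*d - 7) + c*(-72*d^2 - 120*d + 1) - 504*d^2 - 7*d + 7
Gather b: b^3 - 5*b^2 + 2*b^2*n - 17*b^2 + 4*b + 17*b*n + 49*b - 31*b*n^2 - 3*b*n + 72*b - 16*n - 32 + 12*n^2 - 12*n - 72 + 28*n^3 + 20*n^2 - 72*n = b^3 + b^2*(2*n - 22) + b*(-31*n^2 + 14*n + 125) + 28*n^3 + 32*n^2 - 100*n - 104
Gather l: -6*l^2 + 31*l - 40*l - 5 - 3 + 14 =-6*l^2 - 9*l + 6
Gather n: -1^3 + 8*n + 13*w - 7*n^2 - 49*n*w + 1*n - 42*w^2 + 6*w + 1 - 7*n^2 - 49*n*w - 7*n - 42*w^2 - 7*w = -14*n^2 + n*(2 - 98*w) - 84*w^2 + 12*w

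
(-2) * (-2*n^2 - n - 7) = 4*n^2 + 2*n + 14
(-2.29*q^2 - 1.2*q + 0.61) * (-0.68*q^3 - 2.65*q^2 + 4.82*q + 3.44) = 1.5572*q^5 + 6.8845*q^4 - 8.2726*q^3 - 15.2781*q^2 - 1.1878*q + 2.0984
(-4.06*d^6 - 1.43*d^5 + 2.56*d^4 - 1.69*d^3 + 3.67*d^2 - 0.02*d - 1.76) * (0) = 0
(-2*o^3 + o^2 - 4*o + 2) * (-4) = 8*o^3 - 4*o^2 + 16*o - 8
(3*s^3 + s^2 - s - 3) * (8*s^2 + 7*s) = 24*s^5 + 29*s^4 - s^3 - 31*s^2 - 21*s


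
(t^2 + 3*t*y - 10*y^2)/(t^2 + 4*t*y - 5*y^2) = (-t + 2*y)/(-t + y)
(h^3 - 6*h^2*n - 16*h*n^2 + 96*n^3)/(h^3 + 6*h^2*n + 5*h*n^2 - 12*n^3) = (h^2 - 10*h*n + 24*n^2)/(h^2 + 2*h*n - 3*n^2)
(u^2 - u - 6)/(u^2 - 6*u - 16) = (u - 3)/(u - 8)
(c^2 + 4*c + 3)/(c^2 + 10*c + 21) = (c + 1)/(c + 7)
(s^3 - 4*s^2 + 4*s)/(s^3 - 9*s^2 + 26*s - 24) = s*(s - 2)/(s^2 - 7*s + 12)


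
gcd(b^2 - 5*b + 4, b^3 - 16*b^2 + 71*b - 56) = b - 1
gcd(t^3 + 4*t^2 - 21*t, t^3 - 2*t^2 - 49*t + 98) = t + 7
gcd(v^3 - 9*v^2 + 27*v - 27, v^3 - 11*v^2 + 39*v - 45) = v^2 - 6*v + 9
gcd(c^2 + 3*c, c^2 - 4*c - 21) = c + 3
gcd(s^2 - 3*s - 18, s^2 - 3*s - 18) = s^2 - 3*s - 18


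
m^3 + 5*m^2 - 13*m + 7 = (m - 1)^2*(m + 7)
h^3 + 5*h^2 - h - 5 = (h - 1)*(h + 1)*(h + 5)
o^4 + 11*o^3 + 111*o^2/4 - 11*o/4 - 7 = (o - 1/2)*(o + 1/2)*(o + 4)*(o + 7)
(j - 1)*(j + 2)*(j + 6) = j^3 + 7*j^2 + 4*j - 12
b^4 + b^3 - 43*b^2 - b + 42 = (b - 6)*(b - 1)*(b + 1)*(b + 7)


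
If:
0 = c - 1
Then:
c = 1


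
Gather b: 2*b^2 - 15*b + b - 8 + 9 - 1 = 2*b^2 - 14*b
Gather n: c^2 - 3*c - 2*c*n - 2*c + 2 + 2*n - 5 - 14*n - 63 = c^2 - 5*c + n*(-2*c - 12) - 66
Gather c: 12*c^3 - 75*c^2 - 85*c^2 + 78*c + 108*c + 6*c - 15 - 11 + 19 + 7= 12*c^3 - 160*c^2 + 192*c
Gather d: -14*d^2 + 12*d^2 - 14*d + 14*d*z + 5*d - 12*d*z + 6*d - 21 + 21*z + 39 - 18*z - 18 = -2*d^2 + d*(2*z - 3) + 3*z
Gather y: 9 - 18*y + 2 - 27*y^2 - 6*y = -27*y^2 - 24*y + 11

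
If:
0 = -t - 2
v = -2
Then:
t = -2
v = -2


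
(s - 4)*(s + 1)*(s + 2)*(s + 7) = s^4 + 6*s^3 - 17*s^2 - 78*s - 56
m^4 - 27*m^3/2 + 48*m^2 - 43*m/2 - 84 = (m - 8)*(m - 7/2)*(m - 3)*(m + 1)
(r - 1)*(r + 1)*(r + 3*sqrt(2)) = r^3 + 3*sqrt(2)*r^2 - r - 3*sqrt(2)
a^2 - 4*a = a*(a - 4)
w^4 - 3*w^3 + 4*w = w*(w - 2)^2*(w + 1)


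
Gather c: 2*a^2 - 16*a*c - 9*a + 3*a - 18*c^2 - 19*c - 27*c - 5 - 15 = 2*a^2 - 6*a - 18*c^2 + c*(-16*a - 46) - 20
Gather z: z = z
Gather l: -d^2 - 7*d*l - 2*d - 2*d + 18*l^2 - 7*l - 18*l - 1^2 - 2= -d^2 - 4*d + 18*l^2 + l*(-7*d - 25) - 3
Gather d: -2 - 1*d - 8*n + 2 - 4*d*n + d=-4*d*n - 8*n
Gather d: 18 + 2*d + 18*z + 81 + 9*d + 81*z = 11*d + 99*z + 99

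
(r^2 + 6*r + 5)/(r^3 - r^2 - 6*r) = (r^2 + 6*r + 5)/(r*(r^2 - r - 6))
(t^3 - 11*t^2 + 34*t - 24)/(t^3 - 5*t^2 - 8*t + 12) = (t - 4)/(t + 2)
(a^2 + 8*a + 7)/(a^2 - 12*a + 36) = (a^2 + 8*a + 7)/(a^2 - 12*a + 36)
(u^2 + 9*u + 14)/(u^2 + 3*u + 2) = (u + 7)/(u + 1)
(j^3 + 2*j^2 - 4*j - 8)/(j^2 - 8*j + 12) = (j^2 + 4*j + 4)/(j - 6)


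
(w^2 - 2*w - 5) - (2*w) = w^2 - 4*w - 5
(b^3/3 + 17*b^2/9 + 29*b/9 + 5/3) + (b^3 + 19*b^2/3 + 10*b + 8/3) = 4*b^3/3 + 74*b^2/9 + 119*b/9 + 13/3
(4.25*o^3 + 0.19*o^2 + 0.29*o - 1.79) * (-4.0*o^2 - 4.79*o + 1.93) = -17.0*o^5 - 21.1175*o^4 + 6.1324*o^3 + 6.1376*o^2 + 9.1338*o - 3.4547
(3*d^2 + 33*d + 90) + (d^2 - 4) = 4*d^2 + 33*d + 86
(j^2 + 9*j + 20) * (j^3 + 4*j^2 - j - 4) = j^5 + 13*j^4 + 55*j^3 + 67*j^2 - 56*j - 80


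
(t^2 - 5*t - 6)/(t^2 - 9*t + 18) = (t + 1)/(t - 3)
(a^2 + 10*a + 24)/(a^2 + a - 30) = (a + 4)/(a - 5)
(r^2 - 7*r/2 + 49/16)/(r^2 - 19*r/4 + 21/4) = (r - 7/4)/(r - 3)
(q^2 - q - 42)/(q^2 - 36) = (q - 7)/(q - 6)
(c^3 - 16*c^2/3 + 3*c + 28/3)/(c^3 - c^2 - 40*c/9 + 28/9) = 3*(c^2 - 3*c - 4)/(3*c^2 + 4*c - 4)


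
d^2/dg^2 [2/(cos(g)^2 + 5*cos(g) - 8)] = 2*(-4*sin(g)^4 + 59*sin(g)^2 - 85*cos(g)/4 - 15*cos(3*g)/4 + 11)/(-sin(g)^2 + 5*cos(g) - 7)^3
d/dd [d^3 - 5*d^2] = d*(3*d - 10)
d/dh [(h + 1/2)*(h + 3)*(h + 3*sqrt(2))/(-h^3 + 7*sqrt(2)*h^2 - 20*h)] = (7*h^4 + 20*sqrt(2)*h^4 - 74*h^3 + 42*sqrt(2)*h^3 - 434*h^2 - 114*sqrt(2)*h^2 - 252*h + 180*sqrt(2))/(2*h^2*(h^4 - 14*sqrt(2)*h^3 + 138*h^2 - 280*sqrt(2)*h + 400))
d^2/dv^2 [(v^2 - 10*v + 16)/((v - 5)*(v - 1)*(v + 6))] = 2*(v^6 - 30*v^5 + 189*v^4 - 520*v^3 + 312*v^2 - 1440*v + 6976)/(v^9 - 93*v^7 + 90*v^6 + 2883*v^5 - 5580*v^4 - 27091*v^3 + 86490*v^2 - 83700*v + 27000)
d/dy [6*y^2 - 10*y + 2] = 12*y - 10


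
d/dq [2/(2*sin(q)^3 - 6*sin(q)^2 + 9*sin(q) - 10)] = 6*(4*sin(q) + cos(2*q) - 4)*cos(q)/((sin(q) - 2)^2*(-2*sin(q) - cos(2*q) + 6)^2)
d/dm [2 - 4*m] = -4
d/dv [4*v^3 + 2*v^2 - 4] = 4*v*(3*v + 1)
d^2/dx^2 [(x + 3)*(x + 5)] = 2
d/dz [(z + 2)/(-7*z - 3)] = 11/(7*z + 3)^2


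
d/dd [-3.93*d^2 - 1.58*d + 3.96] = -7.86*d - 1.58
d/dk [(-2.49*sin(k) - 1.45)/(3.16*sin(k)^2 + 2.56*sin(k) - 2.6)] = (7.8684*sin(k)^2 + 9.164*sin(k) + 10.186)*cos(k)/(9.9856*sin(k)^4 + 16.1792*sin(k)^3 - 9.8784*sin(k)^2 - 13.312*sin(k) + 6.76)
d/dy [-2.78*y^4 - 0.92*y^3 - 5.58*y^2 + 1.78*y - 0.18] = -11.12*y^3 - 2.76*y^2 - 11.16*y + 1.78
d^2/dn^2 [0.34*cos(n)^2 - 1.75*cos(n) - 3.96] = 1.75*cos(n) - 0.68*cos(2*n)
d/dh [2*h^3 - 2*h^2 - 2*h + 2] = 6*h^2 - 4*h - 2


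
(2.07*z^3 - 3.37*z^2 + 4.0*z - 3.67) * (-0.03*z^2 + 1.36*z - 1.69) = -0.0621*z^5 + 2.9163*z^4 - 8.2015*z^3 + 11.2454*z^2 - 11.7512*z + 6.2023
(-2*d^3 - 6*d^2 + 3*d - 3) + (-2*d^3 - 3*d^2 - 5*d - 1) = -4*d^3 - 9*d^2 - 2*d - 4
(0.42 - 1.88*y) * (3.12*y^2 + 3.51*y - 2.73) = -5.8656*y^3 - 5.2884*y^2 + 6.6066*y - 1.1466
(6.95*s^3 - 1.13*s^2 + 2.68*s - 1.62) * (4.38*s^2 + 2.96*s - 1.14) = 30.441*s^5 + 15.6226*s^4 + 0.470600000000001*s^3 + 2.1254*s^2 - 7.8504*s + 1.8468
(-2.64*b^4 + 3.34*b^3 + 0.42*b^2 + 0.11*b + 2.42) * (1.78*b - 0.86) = -4.6992*b^5 + 8.2156*b^4 - 2.1248*b^3 - 0.1654*b^2 + 4.213*b - 2.0812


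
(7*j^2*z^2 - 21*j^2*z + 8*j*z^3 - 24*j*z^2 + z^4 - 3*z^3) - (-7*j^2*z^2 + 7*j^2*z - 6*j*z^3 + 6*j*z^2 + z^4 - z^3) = 14*j^2*z^2 - 28*j^2*z + 14*j*z^3 - 30*j*z^2 - 2*z^3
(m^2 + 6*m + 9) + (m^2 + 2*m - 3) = 2*m^2 + 8*m + 6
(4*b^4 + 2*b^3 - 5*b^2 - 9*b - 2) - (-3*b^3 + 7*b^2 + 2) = 4*b^4 + 5*b^3 - 12*b^2 - 9*b - 4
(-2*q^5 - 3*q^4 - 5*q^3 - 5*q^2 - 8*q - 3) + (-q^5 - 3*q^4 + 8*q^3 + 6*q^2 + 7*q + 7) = -3*q^5 - 6*q^4 + 3*q^3 + q^2 - q + 4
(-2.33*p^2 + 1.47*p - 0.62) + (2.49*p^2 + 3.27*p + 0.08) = 0.16*p^2 + 4.74*p - 0.54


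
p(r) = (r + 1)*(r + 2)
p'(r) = 2*r + 3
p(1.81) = 10.71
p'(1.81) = 6.62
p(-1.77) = -0.18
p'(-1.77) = -0.54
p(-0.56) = 0.63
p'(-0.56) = 1.88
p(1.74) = 10.25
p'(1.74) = 6.48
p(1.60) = 9.36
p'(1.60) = 6.20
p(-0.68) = 0.42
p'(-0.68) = 1.64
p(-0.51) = 0.73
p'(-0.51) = 1.98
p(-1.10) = -0.09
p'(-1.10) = 0.80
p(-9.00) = 56.00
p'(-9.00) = -15.00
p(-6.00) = 20.00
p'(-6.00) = -9.00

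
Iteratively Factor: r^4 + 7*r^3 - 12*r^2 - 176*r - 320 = (r + 4)*(r^3 + 3*r^2 - 24*r - 80) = (r + 4)^2*(r^2 - r - 20) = (r - 5)*(r + 4)^2*(r + 4)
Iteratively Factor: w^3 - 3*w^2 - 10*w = (w + 2)*(w^2 - 5*w) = (w - 5)*(w + 2)*(w)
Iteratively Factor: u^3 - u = (u + 1)*(u^2 - u) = u*(u + 1)*(u - 1)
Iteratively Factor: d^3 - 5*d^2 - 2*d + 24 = (d - 3)*(d^2 - 2*d - 8) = (d - 4)*(d - 3)*(d + 2)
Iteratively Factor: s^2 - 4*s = (s)*(s - 4)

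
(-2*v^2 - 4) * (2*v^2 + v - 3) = -4*v^4 - 2*v^3 - 2*v^2 - 4*v + 12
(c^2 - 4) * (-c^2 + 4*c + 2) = -c^4 + 4*c^3 + 6*c^2 - 16*c - 8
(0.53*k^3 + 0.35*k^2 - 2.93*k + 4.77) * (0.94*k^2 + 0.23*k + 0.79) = 0.4982*k^5 + 0.4509*k^4 - 2.255*k^3 + 4.0864*k^2 - 1.2176*k + 3.7683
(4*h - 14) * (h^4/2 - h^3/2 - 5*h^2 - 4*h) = 2*h^5 - 9*h^4 - 13*h^3 + 54*h^2 + 56*h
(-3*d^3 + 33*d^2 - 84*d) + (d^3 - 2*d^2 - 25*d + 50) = -2*d^3 + 31*d^2 - 109*d + 50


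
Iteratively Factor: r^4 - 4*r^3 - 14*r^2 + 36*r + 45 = (r + 3)*(r^3 - 7*r^2 + 7*r + 15) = (r - 3)*(r + 3)*(r^2 - 4*r - 5) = (r - 5)*(r - 3)*(r + 3)*(r + 1)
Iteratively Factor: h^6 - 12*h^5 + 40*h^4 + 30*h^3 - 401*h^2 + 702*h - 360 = (h - 1)*(h^5 - 11*h^4 + 29*h^3 + 59*h^2 - 342*h + 360) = (h - 3)*(h - 1)*(h^4 - 8*h^3 + 5*h^2 + 74*h - 120) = (h - 5)*(h - 3)*(h - 1)*(h^3 - 3*h^2 - 10*h + 24) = (h - 5)*(h - 3)*(h - 1)*(h + 3)*(h^2 - 6*h + 8) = (h - 5)*(h - 4)*(h - 3)*(h - 1)*(h + 3)*(h - 2)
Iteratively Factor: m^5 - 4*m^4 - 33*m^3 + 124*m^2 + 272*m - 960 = (m - 4)*(m^4 - 33*m^2 - 8*m + 240) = (m - 5)*(m - 4)*(m^3 + 5*m^2 - 8*m - 48) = (m - 5)*(m - 4)*(m - 3)*(m^2 + 8*m + 16) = (m - 5)*(m - 4)*(m - 3)*(m + 4)*(m + 4)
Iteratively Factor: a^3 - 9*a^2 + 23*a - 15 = (a - 1)*(a^2 - 8*a + 15) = (a - 5)*(a - 1)*(a - 3)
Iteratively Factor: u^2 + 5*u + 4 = (u + 4)*(u + 1)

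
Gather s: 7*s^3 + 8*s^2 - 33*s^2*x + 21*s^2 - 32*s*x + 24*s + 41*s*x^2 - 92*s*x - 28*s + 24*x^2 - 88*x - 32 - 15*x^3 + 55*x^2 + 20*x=7*s^3 + s^2*(29 - 33*x) + s*(41*x^2 - 124*x - 4) - 15*x^3 + 79*x^2 - 68*x - 32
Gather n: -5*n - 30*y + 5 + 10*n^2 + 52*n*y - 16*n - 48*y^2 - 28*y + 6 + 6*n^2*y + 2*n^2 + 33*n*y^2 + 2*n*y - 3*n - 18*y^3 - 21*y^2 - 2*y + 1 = n^2*(6*y + 12) + n*(33*y^2 + 54*y - 24) - 18*y^3 - 69*y^2 - 60*y + 12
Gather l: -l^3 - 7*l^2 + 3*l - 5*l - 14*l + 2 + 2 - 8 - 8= -l^3 - 7*l^2 - 16*l - 12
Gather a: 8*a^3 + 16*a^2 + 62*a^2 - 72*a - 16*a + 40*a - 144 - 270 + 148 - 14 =8*a^3 + 78*a^2 - 48*a - 280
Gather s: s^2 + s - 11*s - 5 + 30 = s^2 - 10*s + 25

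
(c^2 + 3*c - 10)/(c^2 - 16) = (c^2 + 3*c - 10)/(c^2 - 16)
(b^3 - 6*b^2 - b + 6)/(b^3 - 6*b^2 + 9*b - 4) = (b^2 - 5*b - 6)/(b^2 - 5*b + 4)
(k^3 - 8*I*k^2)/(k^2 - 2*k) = k*(k - 8*I)/(k - 2)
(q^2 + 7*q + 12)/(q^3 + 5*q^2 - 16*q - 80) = (q + 3)/(q^2 + q - 20)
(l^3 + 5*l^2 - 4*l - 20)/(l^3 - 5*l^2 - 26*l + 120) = (l^2 - 4)/(l^2 - 10*l + 24)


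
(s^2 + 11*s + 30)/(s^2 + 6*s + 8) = (s^2 + 11*s + 30)/(s^2 + 6*s + 8)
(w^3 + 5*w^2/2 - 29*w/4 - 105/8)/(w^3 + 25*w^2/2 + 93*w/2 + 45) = (w^2 + w - 35/4)/(w^2 + 11*w + 30)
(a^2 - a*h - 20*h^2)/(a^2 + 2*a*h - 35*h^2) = (a + 4*h)/(a + 7*h)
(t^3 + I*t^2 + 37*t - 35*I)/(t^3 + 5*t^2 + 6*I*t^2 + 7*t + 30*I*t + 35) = (t - 5*I)/(t + 5)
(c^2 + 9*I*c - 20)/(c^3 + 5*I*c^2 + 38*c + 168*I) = (c + 5*I)/(c^2 + I*c + 42)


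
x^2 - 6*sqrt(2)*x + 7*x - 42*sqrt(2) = (x + 7)*(x - 6*sqrt(2))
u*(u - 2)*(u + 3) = u^3 + u^2 - 6*u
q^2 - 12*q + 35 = (q - 7)*(q - 5)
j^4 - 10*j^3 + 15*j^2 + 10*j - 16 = (j - 8)*(j - 2)*(j - 1)*(j + 1)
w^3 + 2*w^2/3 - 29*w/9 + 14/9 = (w - 1)*(w - 2/3)*(w + 7/3)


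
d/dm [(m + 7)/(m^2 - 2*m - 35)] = (m^2 - 2*m - 2*(m - 1)*(m + 7) - 35)/(-m^2 + 2*m + 35)^2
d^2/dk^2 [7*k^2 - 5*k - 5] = 14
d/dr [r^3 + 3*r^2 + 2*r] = 3*r^2 + 6*r + 2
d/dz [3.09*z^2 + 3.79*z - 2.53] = 6.18*z + 3.79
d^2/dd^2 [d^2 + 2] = 2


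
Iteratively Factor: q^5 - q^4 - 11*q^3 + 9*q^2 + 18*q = (q + 3)*(q^4 - 4*q^3 + q^2 + 6*q) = (q - 3)*(q + 3)*(q^3 - q^2 - 2*q) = (q - 3)*(q + 1)*(q + 3)*(q^2 - 2*q) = (q - 3)*(q - 2)*(q + 1)*(q + 3)*(q)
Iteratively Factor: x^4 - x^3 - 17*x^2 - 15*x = (x + 1)*(x^3 - 2*x^2 - 15*x) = (x - 5)*(x + 1)*(x^2 + 3*x) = (x - 5)*(x + 1)*(x + 3)*(x)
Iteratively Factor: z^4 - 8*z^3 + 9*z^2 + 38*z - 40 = (z - 1)*(z^3 - 7*z^2 + 2*z + 40) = (z - 1)*(z + 2)*(z^2 - 9*z + 20) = (z - 5)*(z - 1)*(z + 2)*(z - 4)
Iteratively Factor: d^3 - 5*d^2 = (d - 5)*(d^2) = d*(d - 5)*(d)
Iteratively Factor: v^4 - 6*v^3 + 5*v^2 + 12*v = (v - 3)*(v^3 - 3*v^2 - 4*v) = (v - 3)*(v + 1)*(v^2 - 4*v) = (v - 4)*(v - 3)*(v + 1)*(v)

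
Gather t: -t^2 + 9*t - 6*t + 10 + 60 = -t^2 + 3*t + 70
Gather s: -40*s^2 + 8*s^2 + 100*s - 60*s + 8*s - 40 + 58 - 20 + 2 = -32*s^2 + 48*s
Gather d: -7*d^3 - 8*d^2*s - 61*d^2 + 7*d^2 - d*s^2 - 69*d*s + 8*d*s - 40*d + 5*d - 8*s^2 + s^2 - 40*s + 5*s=-7*d^3 + d^2*(-8*s - 54) + d*(-s^2 - 61*s - 35) - 7*s^2 - 35*s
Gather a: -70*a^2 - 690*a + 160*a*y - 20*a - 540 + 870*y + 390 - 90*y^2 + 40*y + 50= -70*a^2 + a*(160*y - 710) - 90*y^2 + 910*y - 100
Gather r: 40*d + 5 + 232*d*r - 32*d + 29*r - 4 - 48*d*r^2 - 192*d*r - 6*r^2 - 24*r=8*d + r^2*(-48*d - 6) + r*(40*d + 5) + 1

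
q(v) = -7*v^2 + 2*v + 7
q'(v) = 2 - 14*v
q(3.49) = -71.28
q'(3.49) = -46.86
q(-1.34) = -8.25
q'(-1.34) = 20.76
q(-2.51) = -42.12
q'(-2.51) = 37.14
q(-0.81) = 0.79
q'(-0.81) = 13.34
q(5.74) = -212.15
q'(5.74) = -78.36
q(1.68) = -9.40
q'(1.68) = -21.52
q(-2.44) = -39.56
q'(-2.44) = 36.16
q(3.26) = -60.87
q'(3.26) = -43.64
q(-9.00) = -578.00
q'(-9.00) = 128.00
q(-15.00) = -1598.00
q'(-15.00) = 212.00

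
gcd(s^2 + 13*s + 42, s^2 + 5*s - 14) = s + 7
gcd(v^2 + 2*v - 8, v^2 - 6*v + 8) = v - 2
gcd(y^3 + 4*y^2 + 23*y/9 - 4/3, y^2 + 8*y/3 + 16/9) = y + 4/3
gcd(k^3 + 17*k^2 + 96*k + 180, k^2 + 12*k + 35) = k + 5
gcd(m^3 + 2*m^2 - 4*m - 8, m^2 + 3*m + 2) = m + 2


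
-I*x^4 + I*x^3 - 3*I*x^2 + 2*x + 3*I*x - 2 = (x - 1)*(x - 2*I)*(x + I)*(-I*x + 1)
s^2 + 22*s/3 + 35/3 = (s + 7/3)*(s + 5)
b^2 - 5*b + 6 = (b - 3)*(b - 2)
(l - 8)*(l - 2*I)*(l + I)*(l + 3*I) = l^4 - 8*l^3 + 2*I*l^3 + 5*l^2 - 16*I*l^2 - 40*l + 6*I*l - 48*I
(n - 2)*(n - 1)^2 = n^3 - 4*n^2 + 5*n - 2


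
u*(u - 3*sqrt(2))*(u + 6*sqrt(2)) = u^3 + 3*sqrt(2)*u^2 - 36*u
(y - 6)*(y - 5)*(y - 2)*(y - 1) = y^4 - 14*y^3 + 65*y^2 - 112*y + 60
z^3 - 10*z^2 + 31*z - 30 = (z - 5)*(z - 3)*(z - 2)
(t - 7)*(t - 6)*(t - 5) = t^3 - 18*t^2 + 107*t - 210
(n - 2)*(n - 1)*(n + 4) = n^3 + n^2 - 10*n + 8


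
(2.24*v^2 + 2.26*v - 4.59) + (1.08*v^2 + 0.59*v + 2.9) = 3.32*v^2 + 2.85*v - 1.69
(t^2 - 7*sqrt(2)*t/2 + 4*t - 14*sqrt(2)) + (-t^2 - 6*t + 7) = -7*sqrt(2)*t/2 - 2*t - 14*sqrt(2) + 7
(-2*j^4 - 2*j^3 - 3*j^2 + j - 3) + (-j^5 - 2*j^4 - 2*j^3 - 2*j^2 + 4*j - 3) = -j^5 - 4*j^4 - 4*j^3 - 5*j^2 + 5*j - 6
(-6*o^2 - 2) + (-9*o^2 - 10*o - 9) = -15*o^2 - 10*o - 11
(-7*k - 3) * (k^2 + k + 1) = -7*k^3 - 10*k^2 - 10*k - 3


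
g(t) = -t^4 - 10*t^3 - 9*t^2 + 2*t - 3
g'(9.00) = -5506.00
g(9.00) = -14565.00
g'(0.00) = 2.00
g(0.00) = -3.00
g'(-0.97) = -5.12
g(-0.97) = -5.17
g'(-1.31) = -16.91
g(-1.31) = -1.53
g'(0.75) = -30.06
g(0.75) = -11.10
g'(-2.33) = -68.33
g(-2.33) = 40.50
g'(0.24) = -4.10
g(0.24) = -3.18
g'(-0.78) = -0.31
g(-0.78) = -5.66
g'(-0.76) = 0.11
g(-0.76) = -5.66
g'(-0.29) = 4.79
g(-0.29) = -4.10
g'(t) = -4*t^3 - 30*t^2 - 18*t + 2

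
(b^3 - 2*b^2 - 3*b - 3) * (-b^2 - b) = -b^5 + b^4 + 5*b^3 + 6*b^2 + 3*b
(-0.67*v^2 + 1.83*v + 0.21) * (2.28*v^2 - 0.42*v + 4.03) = -1.5276*v^4 + 4.4538*v^3 - 2.9899*v^2 + 7.2867*v + 0.8463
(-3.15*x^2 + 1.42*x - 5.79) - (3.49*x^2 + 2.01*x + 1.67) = -6.64*x^2 - 0.59*x - 7.46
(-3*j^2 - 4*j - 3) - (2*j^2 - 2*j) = -5*j^2 - 2*j - 3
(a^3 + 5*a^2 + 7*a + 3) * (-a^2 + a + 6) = -a^5 - 4*a^4 + 4*a^3 + 34*a^2 + 45*a + 18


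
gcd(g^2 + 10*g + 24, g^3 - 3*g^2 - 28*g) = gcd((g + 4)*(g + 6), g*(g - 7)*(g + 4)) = g + 4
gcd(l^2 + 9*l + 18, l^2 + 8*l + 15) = l + 3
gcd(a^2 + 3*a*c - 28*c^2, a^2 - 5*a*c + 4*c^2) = a - 4*c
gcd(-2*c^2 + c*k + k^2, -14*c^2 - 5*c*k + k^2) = 2*c + k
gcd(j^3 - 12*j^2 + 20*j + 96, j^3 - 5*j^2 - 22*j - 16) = j^2 - 6*j - 16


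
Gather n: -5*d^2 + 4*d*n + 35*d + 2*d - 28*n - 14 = -5*d^2 + 37*d + n*(4*d - 28) - 14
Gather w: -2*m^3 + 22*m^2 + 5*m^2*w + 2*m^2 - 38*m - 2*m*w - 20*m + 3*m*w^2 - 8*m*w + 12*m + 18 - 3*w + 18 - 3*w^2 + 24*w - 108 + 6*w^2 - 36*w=-2*m^3 + 24*m^2 - 46*m + w^2*(3*m + 3) + w*(5*m^2 - 10*m - 15) - 72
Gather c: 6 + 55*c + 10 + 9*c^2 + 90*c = 9*c^2 + 145*c + 16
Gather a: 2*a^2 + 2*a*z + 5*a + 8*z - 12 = 2*a^2 + a*(2*z + 5) + 8*z - 12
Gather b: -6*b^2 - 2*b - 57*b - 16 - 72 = -6*b^2 - 59*b - 88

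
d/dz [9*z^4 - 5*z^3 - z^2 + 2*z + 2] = 36*z^3 - 15*z^2 - 2*z + 2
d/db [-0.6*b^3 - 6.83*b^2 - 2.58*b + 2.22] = -1.8*b^2 - 13.66*b - 2.58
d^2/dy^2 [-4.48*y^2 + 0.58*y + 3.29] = -8.96000000000000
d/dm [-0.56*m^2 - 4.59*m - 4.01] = -1.12*m - 4.59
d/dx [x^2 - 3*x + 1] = 2*x - 3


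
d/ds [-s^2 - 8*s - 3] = -2*s - 8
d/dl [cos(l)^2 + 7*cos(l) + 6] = -(2*cos(l) + 7)*sin(l)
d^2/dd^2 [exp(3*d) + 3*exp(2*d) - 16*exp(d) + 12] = (9*exp(2*d) + 12*exp(d) - 16)*exp(d)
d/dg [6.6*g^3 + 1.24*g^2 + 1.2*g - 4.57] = 19.8*g^2 + 2.48*g + 1.2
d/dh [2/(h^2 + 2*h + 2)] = 4*(-h - 1)/(h^2 + 2*h + 2)^2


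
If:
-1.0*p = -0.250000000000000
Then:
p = 0.25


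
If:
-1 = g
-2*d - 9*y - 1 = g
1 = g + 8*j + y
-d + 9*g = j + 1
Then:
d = -369/37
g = -1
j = -1/37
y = 82/37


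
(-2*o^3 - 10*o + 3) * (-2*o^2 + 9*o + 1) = 4*o^5 - 18*o^4 + 18*o^3 - 96*o^2 + 17*o + 3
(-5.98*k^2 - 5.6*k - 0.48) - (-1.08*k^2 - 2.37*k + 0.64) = -4.9*k^2 - 3.23*k - 1.12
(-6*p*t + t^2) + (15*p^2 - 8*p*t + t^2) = 15*p^2 - 14*p*t + 2*t^2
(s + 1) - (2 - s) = 2*s - 1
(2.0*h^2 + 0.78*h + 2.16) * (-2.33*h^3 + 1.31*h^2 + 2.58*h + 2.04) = -4.66*h^5 + 0.8026*h^4 + 1.149*h^3 + 8.922*h^2 + 7.164*h + 4.4064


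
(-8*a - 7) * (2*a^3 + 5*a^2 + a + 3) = -16*a^4 - 54*a^3 - 43*a^2 - 31*a - 21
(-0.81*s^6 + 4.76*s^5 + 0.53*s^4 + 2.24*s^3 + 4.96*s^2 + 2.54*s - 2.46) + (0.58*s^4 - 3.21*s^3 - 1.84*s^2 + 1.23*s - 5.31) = -0.81*s^6 + 4.76*s^5 + 1.11*s^4 - 0.97*s^3 + 3.12*s^2 + 3.77*s - 7.77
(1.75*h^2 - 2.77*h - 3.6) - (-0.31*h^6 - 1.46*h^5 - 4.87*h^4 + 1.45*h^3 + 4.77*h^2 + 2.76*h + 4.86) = 0.31*h^6 + 1.46*h^5 + 4.87*h^4 - 1.45*h^3 - 3.02*h^2 - 5.53*h - 8.46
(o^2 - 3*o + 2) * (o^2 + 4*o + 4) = o^4 + o^3 - 6*o^2 - 4*o + 8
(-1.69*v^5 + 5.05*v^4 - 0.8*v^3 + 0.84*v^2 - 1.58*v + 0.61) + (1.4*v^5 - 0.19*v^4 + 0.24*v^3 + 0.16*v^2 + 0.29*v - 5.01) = -0.29*v^5 + 4.86*v^4 - 0.56*v^3 + 1.0*v^2 - 1.29*v - 4.4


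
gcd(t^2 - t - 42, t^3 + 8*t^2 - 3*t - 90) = t + 6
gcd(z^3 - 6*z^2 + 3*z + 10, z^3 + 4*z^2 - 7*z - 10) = z^2 - z - 2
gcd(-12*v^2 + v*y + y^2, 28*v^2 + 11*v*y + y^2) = 4*v + y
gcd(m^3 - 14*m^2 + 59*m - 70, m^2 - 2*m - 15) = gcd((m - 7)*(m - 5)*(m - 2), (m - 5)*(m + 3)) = m - 5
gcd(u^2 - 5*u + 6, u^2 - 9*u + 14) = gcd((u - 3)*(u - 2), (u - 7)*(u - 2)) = u - 2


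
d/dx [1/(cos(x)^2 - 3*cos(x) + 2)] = (2*cos(x) - 3)*sin(x)/(cos(x)^2 - 3*cos(x) + 2)^2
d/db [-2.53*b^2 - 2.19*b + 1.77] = -5.06*b - 2.19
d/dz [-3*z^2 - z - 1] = -6*z - 1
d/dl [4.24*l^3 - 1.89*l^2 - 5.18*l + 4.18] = 12.72*l^2 - 3.78*l - 5.18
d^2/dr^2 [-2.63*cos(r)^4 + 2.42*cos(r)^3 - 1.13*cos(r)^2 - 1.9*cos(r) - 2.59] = 42.08*cos(r)^4 - 21.78*cos(r)^3 - 27.04*cos(r)^2 + 16.42*cos(r) - 2.26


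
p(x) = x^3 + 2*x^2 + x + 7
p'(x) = 3*x^2 + 4*x + 1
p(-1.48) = 6.66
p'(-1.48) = 1.65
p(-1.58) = 6.47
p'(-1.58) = 2.17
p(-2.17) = 4.03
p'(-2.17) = 6.45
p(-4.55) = -50.34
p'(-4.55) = 44.91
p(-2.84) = -2.62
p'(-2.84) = 13.84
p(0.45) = 7.95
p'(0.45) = 3.41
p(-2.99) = -4.84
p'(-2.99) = 15.86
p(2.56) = 39.44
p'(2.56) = 30.90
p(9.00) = 907.00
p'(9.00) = 280.00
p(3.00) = 55.00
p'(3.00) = 40.00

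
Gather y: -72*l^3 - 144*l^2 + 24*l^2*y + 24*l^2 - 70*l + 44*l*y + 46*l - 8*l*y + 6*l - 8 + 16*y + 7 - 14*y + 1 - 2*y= -72*l^3 - 120*l^2 - 18*l + y*(24*l^2 + 36*l)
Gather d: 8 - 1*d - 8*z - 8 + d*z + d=d*z - 8*z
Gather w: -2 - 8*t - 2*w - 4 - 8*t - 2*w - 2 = -16*t - 4*w - 8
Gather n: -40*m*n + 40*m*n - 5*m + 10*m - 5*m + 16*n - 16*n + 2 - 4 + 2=0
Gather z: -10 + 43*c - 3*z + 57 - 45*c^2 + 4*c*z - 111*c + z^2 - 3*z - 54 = -45*c^2 - 68*c + z^2 + z*(4*c - 6) - 7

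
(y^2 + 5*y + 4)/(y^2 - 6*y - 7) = (y + 4)/(y - 7)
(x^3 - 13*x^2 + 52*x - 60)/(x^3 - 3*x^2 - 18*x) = (x^2 - 7*x + 10)/(x*(x + 3))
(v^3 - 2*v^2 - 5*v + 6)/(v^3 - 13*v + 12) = (v + 2)/(v + 4)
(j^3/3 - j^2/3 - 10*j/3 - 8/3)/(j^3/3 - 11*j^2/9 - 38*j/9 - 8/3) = 3*(j^2 - 2*j - 8)/(3*j^2 - 14*j - 24)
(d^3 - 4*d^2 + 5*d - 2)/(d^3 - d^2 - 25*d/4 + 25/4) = 4*(d^2 - 3*d + 2)/(4*d^2 - 25)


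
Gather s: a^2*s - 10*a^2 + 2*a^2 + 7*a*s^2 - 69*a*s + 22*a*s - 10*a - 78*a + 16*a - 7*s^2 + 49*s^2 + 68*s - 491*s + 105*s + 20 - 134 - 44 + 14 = -8*a^2 - 72*a + s^2*(7*a + 42) + s*(a^2 - 47*a - 318) - 144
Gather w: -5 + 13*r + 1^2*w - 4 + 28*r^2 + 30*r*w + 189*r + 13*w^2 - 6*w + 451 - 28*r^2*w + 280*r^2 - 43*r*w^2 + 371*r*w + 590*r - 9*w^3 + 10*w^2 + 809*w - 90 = 308*r^2 + 792*r - 9*w^3 + w^2*(23 - 43*r) + w*(-28*r^2 + 401*r + 804) + 352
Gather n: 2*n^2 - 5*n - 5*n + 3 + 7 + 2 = 2*n^2 - 10*n + 12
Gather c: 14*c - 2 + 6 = 14*c + 4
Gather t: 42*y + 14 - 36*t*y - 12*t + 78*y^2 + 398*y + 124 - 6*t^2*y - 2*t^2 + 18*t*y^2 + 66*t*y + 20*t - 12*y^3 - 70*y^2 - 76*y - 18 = t^2*(-6*y - 2) + t*(18*y^2 + 30*y + 8) - 12*y^3 + 8*y^2 + 364*y + 120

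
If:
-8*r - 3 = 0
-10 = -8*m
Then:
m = 5/4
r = -3/8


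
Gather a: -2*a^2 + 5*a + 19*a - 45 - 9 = -2*a^2 + 24*a - 54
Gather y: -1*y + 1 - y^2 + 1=-y^2 - y + 2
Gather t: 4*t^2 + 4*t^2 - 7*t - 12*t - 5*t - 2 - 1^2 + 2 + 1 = 8*t^2 - 24*t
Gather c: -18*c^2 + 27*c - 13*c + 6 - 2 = -18*c^2 + 14*c + 4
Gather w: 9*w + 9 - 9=9*w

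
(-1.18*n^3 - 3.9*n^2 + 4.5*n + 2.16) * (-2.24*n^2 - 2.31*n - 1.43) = 2.6432*n^5 + 11.4618*n^4 + 0.616399999999999*n^3 - 9.6564*n^2 - 11.4246*n - 3.0888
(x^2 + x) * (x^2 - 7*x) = x^4 - 6*x^3 - 7*x^2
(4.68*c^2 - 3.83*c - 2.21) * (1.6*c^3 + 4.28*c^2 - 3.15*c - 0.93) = 7.488*c^5 + 13.9024*c^4 - 34.6704*c^3 - 1.7467*c^2 + 10.5234*c + 2.0553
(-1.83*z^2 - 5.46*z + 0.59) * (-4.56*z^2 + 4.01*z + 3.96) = 8.3448*z^4 + 17.5593*z^3 - 31.8318*z^2 - 19.2557*z + 2.3364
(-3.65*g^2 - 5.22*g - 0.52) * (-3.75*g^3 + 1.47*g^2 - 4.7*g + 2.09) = 13.6875*g^5 + 14.2095*g^4 + 11.4316*g^3 + 16.1411*g^2 - 8.4658*g - 1.0868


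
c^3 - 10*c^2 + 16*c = c*(c - 8)*(c - 2)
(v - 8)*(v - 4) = v^2 - 12*v + 32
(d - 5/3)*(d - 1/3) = d^2 - 2*d + 5/9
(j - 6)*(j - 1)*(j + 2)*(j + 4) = j^4 - j^3 - 28*j^2 - 20*j + 48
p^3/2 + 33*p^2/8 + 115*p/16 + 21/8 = (p/2 + 1/4)*(p + 7/4)*(p + 6)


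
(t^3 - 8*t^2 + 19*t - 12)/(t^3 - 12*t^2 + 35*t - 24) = (t - 4)/(t - 8)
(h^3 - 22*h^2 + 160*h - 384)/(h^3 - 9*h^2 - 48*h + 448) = (h - 6)/(h + 7)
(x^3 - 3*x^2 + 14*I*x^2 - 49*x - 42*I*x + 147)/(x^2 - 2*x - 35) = (x^3 + x^2*(-3 + 14*I) + x*(-49 - 42*I) + 147)/(x^2 - 2*x - 35)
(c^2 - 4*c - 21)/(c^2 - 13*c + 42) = (c + 3)/(c - 6)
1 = 1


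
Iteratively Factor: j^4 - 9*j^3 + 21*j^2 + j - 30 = (j - 2)*(j^3 - 7*j^2 + 7*j + 15) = (j - 3)*(j - 2)*(j^2 - 4*j - 5) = (j - 3)*(j - 2)*(j + 1)*(j - 5)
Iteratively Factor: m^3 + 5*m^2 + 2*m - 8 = (m + 4)*(m^2 + m - 2) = (m - 1)*(m + 4)*(m + 2)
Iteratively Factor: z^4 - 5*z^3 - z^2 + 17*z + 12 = (z - 4)*(z^3 - z^2 - 5*z - 3) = (z - 4)*(z - 3)*(z^2 + 2*z + 1) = (z - 4)*(z - 3)*(z + 1)*(z + 1)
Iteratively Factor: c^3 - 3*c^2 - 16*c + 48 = (c - 4)*(c^2 + c - 12) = (c - 4)*(c + 4)*(c - 3)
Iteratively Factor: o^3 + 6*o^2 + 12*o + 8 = (o + 2)*(o^2 + 4*o + 4) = (o + 2)^2*(o + 2)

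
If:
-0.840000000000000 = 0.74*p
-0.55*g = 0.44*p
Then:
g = 0.91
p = -1.14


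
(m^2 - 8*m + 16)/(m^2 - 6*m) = (m^2 - 8*m + 16)/(m*(m - 6))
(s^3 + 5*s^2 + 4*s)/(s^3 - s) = (s + 4)/(s - 1)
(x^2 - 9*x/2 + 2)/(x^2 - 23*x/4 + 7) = 2*(2*x - 1)/(4*x - 7)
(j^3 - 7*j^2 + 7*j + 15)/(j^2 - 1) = (j^2 - 8*j + 15)/(j - 1)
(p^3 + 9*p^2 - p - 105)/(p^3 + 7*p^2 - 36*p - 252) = (p^2 + 2*p - 15)/(p^2 - 36)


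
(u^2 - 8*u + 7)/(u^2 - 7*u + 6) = (u - 7)/(u - 6)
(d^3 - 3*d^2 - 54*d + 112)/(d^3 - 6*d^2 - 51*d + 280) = (d - 2)/(d - 5)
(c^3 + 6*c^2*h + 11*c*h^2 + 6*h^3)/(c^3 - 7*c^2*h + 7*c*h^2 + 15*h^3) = (c^2 + 5*c*h + 6*h^2)/(c^2 - 8*c*h + 15*h^2)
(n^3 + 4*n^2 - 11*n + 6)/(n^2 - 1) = (n^2 + 5*n - 6)/(n + 1)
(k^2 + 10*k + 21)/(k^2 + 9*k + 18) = (k + 7)/(k + 6)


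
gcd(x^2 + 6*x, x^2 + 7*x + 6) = x + 6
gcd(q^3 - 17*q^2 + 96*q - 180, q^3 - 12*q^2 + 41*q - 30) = q^2 - 11*q + 30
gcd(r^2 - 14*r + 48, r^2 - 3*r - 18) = r - 6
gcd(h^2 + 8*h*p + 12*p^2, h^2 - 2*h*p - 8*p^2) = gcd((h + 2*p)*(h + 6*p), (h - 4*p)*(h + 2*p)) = h + 2*p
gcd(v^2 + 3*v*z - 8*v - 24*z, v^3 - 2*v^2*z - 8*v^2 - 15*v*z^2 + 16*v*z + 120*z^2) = v^2 + 3*v*z - 8*v - 24*z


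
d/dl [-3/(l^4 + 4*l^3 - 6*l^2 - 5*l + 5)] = 3*(4*l^3 + 12*l^2 - 12*l - 5)/(l^4 + 4*l^3 - 6*l^2 - 5*l + 5)^2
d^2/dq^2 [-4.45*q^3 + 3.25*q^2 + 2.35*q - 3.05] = 6.5 - 26.7*q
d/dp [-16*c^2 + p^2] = 2*p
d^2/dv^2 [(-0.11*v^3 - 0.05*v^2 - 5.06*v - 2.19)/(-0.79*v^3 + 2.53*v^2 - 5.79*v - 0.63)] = (2.22044604925031e-16*v^7 + 0.502123999999999*v^6 + 15.92877*v^5 - 46.3083780000001*v^4 - 42.704792*v^3 + 116.876808*v^2 - 150.370938*v + 116.941806)/(0.493039*v^9 - 4.736919*v^8 + 26.01075*v^7 - 84.449566*v^6 + 183.080664*v^5 - 225.06012*v^4 + 139.673106*v^3 + 60.348078*v^2 + 6.894153*v + 0.250047)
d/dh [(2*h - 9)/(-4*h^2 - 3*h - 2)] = (8*h^2 - 72*h - 31)/(16*h^4 + 24*h^3 + 25*h^2 + 12*h + 4)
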